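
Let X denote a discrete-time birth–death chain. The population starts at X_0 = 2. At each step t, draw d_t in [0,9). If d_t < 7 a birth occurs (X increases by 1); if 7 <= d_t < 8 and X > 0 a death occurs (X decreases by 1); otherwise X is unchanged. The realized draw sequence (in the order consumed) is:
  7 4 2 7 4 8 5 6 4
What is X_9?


t=0: X=2, d=7 → death, X_1=1
t=1: X=1, d=4 → birth, X_2=2
t=2: X=2, d=2 → birth, X_3=3
t=3: X=3, d=7 → death, X_4=2
t=4: X=2, d=4 → birth, X_5=3
t=5: X=3, d=8 → hold, X_6=3
t=6: X=3, d=5 → birth, X_7=4
t=7: X=4, d=6 → birth, X_8=5
t=8: X=5, d=4 → birth, X_9=6

6


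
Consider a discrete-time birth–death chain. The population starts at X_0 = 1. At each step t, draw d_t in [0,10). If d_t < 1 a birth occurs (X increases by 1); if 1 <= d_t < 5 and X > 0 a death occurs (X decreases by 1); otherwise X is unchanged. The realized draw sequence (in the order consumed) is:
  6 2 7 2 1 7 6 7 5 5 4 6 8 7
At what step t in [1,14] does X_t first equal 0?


2

t=0: X=1, d=6 → hold, X_1=1
t=1: X=1, d=2 → death, X_2=0
t=2: X=0, d=7 → hold, X_3=0
t=3: X=0, d=2 → hold, X_4=0
t=4: X=0, d=1 → hold, X_5=0
t=5: X=0, d=7 → hold, X_6=0
t=6: X=0, d=6 → hold, X_7=0
t=7: X=0, d=7 → hold, X_8=0
t=8: X=0, d=5 → hold, X_9=0
t=9: X=0, d=5 → hold, X_10=0
t=10: X=0, d=4 → hold, X_11=0
t=11: X=0, d=6 → hold, X_12=0
t=12: X=0, d=8 → hold, X_13=0
t=13: X=0, d=7 → hold, X_14=0


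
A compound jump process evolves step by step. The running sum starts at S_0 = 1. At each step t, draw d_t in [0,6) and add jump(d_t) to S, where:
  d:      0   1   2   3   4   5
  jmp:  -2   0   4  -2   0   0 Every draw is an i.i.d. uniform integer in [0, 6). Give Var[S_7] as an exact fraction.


Outcome values over d=0..5: [-2, 0, 4, -2, 0, 0]
Σy = 0, Σy² = 24, M = 6
μ = 0/6 = 0,  σ² = 24/6 − (0)² = 4
Independent increments: Var[S_7] = 7·σ² = 7·(4) = 28

28


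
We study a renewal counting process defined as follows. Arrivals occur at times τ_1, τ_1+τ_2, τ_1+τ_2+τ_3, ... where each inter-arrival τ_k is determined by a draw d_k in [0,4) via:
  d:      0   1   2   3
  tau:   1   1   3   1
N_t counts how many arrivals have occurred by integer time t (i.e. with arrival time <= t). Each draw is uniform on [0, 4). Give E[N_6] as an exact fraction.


16373/4096

Inter-arrival values over d=0..3: [1, 1, 3, 1]
Each d has probability 1/4, so the pmf of τ is: f(1) = 3/4, f(3) = 1/4
Renewal equation for m(n) = E[N_n]: condition on τ_1 = k (if k <= n, one arrival plus a fresh copy on the remaining n−k steps): m(n) = F(n) + Σ_{k<=n} f(k)·m(n−k), where F(n) = P(τ <= n) and m(0) = 0
m(1) = F(1) = 3/4
m(2) = F(2) + f(1)·m(1) = 3/4 + 3/4·3/4 = 21/16
m(3) = F(3) + f(1)·m(2) = 1 + 3/4·21/16 = 127/64
m(4) = F(4) + f(1)·m(3) + f(3)·m(1) = 1 + 3/4·127/64 + 1/4·3/4 = 685/256
m(5) = F(5) + f(1)·m(4) + f(3)·m(2) = 1 + 3/4·685/256 + 1/4·21/16 = 3415/1024
m(6) = F(6) + f(1)·m(5) + f(3)·m(3) = 1 + 3/4·3415/1024 + 1/4·127/64 = 16373/4096
E[N_6] = m(6) = 16373/4096


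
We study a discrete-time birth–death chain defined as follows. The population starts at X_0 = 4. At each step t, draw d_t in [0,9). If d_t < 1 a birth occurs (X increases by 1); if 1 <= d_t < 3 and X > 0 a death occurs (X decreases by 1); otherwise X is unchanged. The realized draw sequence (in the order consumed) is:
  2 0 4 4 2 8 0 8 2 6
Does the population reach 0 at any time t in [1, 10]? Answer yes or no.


no

t=0: X=4, d=2 → death, X_1=3
t=1: X=3, d=0 → birth, X_2=4
t=2: X=4, d=4 → hold, X_3=4
t=3: X=4, d=4 → hold, X_4=4
t=4: X=4, d=2 → death, X_5=3
t=5: X=3, d=8 → hold, X_6=3
t=6: X=3, d=0 → birth, X_7=4
t=7: X=4, d=8 → hold, X_8=4
t=8: X=4, d=2 → death, X_9=3
t=9: X=3, d=6 → hold, X_10=3


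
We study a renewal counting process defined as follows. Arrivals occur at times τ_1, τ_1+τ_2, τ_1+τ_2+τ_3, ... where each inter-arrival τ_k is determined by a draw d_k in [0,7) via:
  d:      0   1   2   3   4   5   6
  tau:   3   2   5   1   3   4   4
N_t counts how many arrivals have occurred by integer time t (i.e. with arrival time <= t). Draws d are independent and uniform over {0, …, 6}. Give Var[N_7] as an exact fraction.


Inter-arrival values over d=0..6: [3, 2, 5, 1, 3, 4, 4]
Each d has probability 1/7, so the pmf of τ is: f(1) = 1/7, f(2) = 1/7, f(3) = 2/7, f(4) = 2/7, f(5) = 1/7
Let p_n(j) = P(N_n = j), with p_0 = [1]. Condition on τ_1: p_n(0) = P(τ > n), and for j >= 1, p_n(j) = Σ_{k<=n} f(k)·p_{n−k}(j−1)
p_1 = [6/7, 1/7]  (j = 0..1)
p_2 = [5/7, 13/49, 1/49]  (j = 0..2)
p_3 = [3/7, 25/49, 20/343, 1/343]  (j = 0..3)
p_4 = [1/7, 34/49, 52/343, 27/2401, 1/2401]  (j = 0..4)
p_5 = [0, 33/49, 99/343, 86/2401, 34/16807, 1/16807]  (j = 0..5)
p_6 = [0, 23/49, 150/343, 205/2401, 127/16807, 41/117649, 1/117649]  (j = 0..6)
p_7 = [0, 13/49, 187/343, 400/2401, 359/16807, 25/16807, 48/823543, 1/823543]  (j = 0..7)
E[N_7] = Σ j·p_7(j) = 1604849/823543;  E[N_7²] = Σ j²·p_7(j) = 3563097/823543
Var[N_7] = 3563097/823543 − (1604849/823543)² = 358823279870/678223072849

358823279870/678223072849


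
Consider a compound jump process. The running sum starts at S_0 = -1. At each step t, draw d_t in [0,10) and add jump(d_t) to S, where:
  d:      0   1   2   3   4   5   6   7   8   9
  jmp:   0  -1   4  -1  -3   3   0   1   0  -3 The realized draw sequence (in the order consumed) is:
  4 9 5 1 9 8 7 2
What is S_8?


-3

t=0: S=-1, d=4, jump=-3, S_1=-4
t=1: S=-4, d=9, jump=-3, S_2=-7
t=2: S=-7, d=5, jump=3, S_3=-4
t=3: S=-4, d=1, jump=-1, S_4=-5
t=4: S=-5, d=9, jump=-3, S_5=-8
t=5: S=-8, d=8, jump=0, S_6=-8
t=6: S=-8, d=7, jump=1, S_7=-7
t=7: S=-7, d=2, jump=4, S_8=-3


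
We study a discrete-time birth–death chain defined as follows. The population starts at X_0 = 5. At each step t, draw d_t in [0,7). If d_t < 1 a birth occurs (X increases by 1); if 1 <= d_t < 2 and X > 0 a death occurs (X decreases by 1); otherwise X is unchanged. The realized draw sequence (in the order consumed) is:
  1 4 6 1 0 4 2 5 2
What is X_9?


4

t=0: X=5, d=1 → death, X_1=4
t=1: X=4, d=4 → hold, X_2=4
t=2: X=4, d=6 → hold, X_3=4
t=3: X=4, d=1 → death, X_4=3
t=4: X=3, d=0 → birth, X_5=4
t=5: X=4, d=4 → hold, X_6=4
t=6: X=4, d=2 → hold, X_7=4
t=7: X=4, d=5 → hold, X_8=4
t=8: X=4, d=2 → hold, X_9=4


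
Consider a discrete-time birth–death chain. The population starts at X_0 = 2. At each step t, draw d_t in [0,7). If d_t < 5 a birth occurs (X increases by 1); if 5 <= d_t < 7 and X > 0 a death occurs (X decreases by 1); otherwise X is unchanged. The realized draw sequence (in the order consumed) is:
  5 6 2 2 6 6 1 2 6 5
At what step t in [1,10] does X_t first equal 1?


1

t=0: X=2, d=5 → death, X_1=1
t=1: X=1, d=6 → death, X_2=0
t=2: X=0, d=2 → birth, X_3=1
t=3: X=1, d=2 → birth, X_4=2
t=4: X=2, d=6 → death, X_5=1
t=5: X=1, d=6 → death, X_6=0
t=6: X=0, d=1 → birth, X_7=1
t=7: X=1, d=2 → birth, X_8=2
t=8: X=2, d=6 → death, X_9=1
t=9: X=1, d=5 → death, X_10=0


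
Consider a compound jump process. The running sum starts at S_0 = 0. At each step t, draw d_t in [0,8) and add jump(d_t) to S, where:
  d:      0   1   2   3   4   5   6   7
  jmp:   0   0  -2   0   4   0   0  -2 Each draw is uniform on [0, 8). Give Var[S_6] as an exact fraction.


Outcome values over d=0..7: [0, 0, -2, 0, 4, 0, 0, -2]
Σy = 0, Σy² = 24, M = 8
μ = 0/8 = 0,  σ² = 24/8 − (0)² = 3
Independent increments: Var[S_6] = 6·σ² = 6·(3) = 18

18


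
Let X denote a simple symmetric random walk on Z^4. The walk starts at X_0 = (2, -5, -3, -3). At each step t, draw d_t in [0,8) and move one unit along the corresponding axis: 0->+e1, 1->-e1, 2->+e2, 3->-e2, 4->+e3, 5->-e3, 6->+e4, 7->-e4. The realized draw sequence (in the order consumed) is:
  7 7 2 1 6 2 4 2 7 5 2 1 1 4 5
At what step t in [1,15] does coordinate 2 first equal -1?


11

t=0: X=(2, -5, -3, -3), d=7 → -e4, X_1=(2, -5, -3, -4)
t=1: X=(2, -5, -3, -4), d=7 → -e4, X_2=(2, -5, -3, -5)
t=2: X=(2, -5, -3, -5), d=2 → +e2, X_3=(2, -4, -3, -5)
t=3: X=(2, -4, -3, -5), d=1 → -e1, X_4=(1, -4, -3, -5)
t=4: X=(1, -4, -3, -5), d=6 → +e4, X_5=(1, -4, -3, -4)
t=5: X=(1, -4, -3, -4), d=2 → +e2, X_6=(1, -3, -3, -4)
t=6: X=(1, -3, -3, -4), d=4 → +e3, X_7=(1, -3, -2, -4)
t=7: X=(1, -3, -2, -4), d=2 → +e2, X_8=(1, -2, -2, -4)
t=8: X=(1, -2, -2, -4), d=7 → -e4, X_9=(1, -2, -2, -5)
t=9: X=(1, -2, -2, -5), d=5 → -e3, X_10=(1, -2, -3, -5)
t=10: X=(1, -2, -3, -5), d=2 → +e2, X_11=(1, -1, -3, -5)
t=11: X=(1, -1, -3, -5), d=1 → -e1, X_12=(0, -1, -3, -5)
t=12: X=(0, -1, -3, -5), d=1 → -e1, X_13=(-1, -1, -3, -5)
t=13: X=(-1, -1, -3, -5), d=4 → +e3, X_14=(-1, -1, -2, -5)
t=14: X=(-1, -1, -2, -5), d=5 → -e3, X_15=(-1, -1, -3, -5)


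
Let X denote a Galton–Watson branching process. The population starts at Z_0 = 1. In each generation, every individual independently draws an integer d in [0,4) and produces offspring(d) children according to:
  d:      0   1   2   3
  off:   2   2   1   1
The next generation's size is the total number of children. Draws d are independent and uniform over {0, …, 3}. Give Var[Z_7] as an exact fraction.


Outcome values over d=0..3: [2, 2, 1, 1]
Σy = 6, Σy² = 10, M = 4
μ = 6/4 = 3/2,  σ² = 10/4 − (3/2)² = 1/4
V_0 = 0, E_0 = 1
V_1 = 1/4·E_0 + (3/2)²·V_0 = 1/4;  E_1 = 3/2
V_2 = 1/4·E_1 + (3/2)²·V_1 = 15/16;  E_2 = 9/4
V_3 = 1/4·E_2 + (3/2)²·V_2 = 171/64;  E_3 = 27/8
V_4 = 1/4·E_3 + (3/2)²·V_3 = 1755/256;  E_4 = 81/16
V_5 = 1/4·E_4 + (3/2)²·V_4 = 17091/1024;  E_5 = 243/32
V_6 = 1/4·E_5 + (3/2)²·V_5 = 161595/4096;  E_6 = 729/64
V_7 = 1/4·E_6 + (3/2)²·V_6 = 1501011/16384;  E_7 = 2187/128

1501011/16384


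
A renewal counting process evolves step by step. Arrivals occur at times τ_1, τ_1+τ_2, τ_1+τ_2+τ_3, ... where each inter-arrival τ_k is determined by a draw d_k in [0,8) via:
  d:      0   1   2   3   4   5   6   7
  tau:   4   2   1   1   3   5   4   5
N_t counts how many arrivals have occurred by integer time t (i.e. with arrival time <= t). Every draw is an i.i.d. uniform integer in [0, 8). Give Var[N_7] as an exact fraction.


210232463/268435456

Inter-arrival values over d=0..7: [4, 2, 1, 1, 3, 5, 4, 5]
Each d has probability 1/8, so the pmf of τ is: f(1) = 1/4, f(2) = 1/8, f(3) = 1/8, f(4) = 1/4, f(5) = 1/4
Let p_n(j) = P(N_n = j), with p_0 = [1]. Condition on τ_1: p_n(0) = P(τ > n), and for j >= 1, p_n(j) = Σ_{k<=n} f(k)·p_{n−k}(j−1)
p_1 = [3/4, 1/4]  (j = 0..1)
p_2 = [5/8, 5/16, 1/16]  (j = 0..2)
p_3 = [1/2, 3/8, 7/64, 1/64]  (j = 0..3)
p_4 = [1/4, 35/64, 21/128, 9/256, 1/256]  (j = 0..4)
p_5 = [0, 41/64, 73/256, 1/16, 11/1024, 1/1024]  (j = 0..5)
p_6 = [0, 7/16, 213/512, 31/256, 45/2048, 13/4096, 1/4096]  (j = 0..6)
p_7 = [0, 5/16, 55/128, 13/64, 95/2048, 15/2048, 15/16384, 1/16384]  (j = 0..7)
E[N_7] = Σ j·p_7(j) = 32921/16384;  E[N_7²] = Σ j²·p_7(j) = 78981/16384
Var[N_7] = 78981/16384 − (32921/16384)² = 210232463/268435456


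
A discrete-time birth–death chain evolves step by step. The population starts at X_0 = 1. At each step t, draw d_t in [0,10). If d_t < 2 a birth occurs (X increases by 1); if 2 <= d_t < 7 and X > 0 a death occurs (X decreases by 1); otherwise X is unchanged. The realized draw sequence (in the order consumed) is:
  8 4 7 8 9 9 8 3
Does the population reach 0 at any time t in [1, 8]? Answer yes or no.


yes

t=0: X=1, d=8 → hold, X_1=1
t=1: X=1, d=4 → death, X_2=0
t=2: X=0, d=7 → hold, X_3=0
t=3: X=0, d=8 → hold, X_4=0
t=4: X=0, d=9 → hold, X_5=0
t=5: X=0, d=9 → hold, X_6=0
t=6: X=0, d=8 → hold, X_7=0
t=7: X=0, d=3 → hold, X_8=0


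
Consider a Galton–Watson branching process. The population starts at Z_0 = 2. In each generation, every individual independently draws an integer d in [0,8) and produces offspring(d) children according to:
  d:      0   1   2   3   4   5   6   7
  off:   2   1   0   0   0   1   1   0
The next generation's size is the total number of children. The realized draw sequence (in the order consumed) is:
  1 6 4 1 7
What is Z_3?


gen 0: Z_0=2, draws=[1, 6], offspring=[1, 1], Z_1=2
gen 1: Z_1=2, draws=[4, 1], offspring=[0, 1], Z_2=1
gen 2: Z_2=1, draws=[7], offspring=[0], Z_3=0

0


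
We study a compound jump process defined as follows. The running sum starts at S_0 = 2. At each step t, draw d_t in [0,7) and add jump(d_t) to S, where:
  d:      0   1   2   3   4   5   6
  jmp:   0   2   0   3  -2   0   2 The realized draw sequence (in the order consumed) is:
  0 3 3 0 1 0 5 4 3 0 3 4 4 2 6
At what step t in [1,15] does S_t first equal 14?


t=0: S=2, d=0, jump=0, S_1=2
t=1: S=2, d=3, jump=3, S_2=5
t=2: S=5, d=3, jump=3, S_3=8
t=3: S=8, d=0, jump=0, S_4=8
t=4: S=8, d=1, jump=2, S_5=10
t=5: S=10, d=0, jump=0, S_6=10
t=6: S=10, d=5, jump=0, S_7=10
t=7: S=10, d=4, jump=-2, S_8=8
t=8: S=8, d=3, jump=3, S_9=11
t=9: S=11, d=0, jump=0, S_10=11
t=10: S=11, d=3, jump=3, S_11=14
t=11: S=14, d=4, jump=-2, S_12=12
t=12: S=12, d=4, jump=-2, S_13=10
t=13: S=10, d=2, jump=0, S_14=10
t=14: S=10, d=6, jump=2, S_15=12

11


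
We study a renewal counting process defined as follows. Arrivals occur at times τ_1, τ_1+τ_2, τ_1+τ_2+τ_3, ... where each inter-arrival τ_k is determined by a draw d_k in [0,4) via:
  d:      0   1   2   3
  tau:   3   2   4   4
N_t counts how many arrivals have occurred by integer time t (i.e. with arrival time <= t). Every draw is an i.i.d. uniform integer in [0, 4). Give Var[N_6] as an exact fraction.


1151/4096

Inter-arrival values over d=0..3: [3, 2, 4, 4]
Each d has probability 1/4, so the pmf of τ is: f(2) = 1/4, f(3) = 1/4, f(4) = 1/2
Let p_n(j) = P(N_n = j), with p_0 = [1]. Condition on τ_1: p_n(0) = P(τ > n), and for j >= 1, p_n(j) = Σ_{k<=n} f(k)·p_{n−k}(j−1)
p_1 = [1]  (j = 0)
p_2 = [3/4, 1/4]  (j = 0..1)
p_3 = [1/2, 1/2]  (j = 0..1)
p_4 = [0, 15/16, 1/16]  (j = 0..2)
p_5 = [0, 13/16, 3/16]  (j = 0..2)
p_6 = [0, 1/2, 31/64, 1/64]  (j = 0..3)
E[N_6] = Σ j·p_6(j) = 97/64;  E[N_6²] = Σ j²·p_6(j) = 165/64
Var[N_6] = 165/64 − (97/64)² = 1151/4096


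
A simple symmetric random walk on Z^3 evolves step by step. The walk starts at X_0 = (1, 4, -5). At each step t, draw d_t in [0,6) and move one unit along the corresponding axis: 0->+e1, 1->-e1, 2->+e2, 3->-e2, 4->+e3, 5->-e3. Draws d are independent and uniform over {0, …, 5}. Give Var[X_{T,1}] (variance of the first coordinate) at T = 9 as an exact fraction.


Outcome values over d=0..5: [1, -1, 0, 0, 0, 0]
Σy = 0, Σy² = 2, M = 6
μ = 0/6 = 0,  σ² = 2/6 − (0)² = 1/3
Independent increments: Var[X_9] = 9·σ² = 9·(1/3) = 3

3


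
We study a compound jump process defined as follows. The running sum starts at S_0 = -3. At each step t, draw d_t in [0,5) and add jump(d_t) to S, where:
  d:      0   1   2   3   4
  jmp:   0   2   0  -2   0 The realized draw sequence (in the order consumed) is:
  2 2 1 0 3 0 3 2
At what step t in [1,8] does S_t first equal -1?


t=0: S=-3, d=2, jump=0, S_1=-3
t=1: S=-3, d=2, jump=0, S_2=-3
t=2: S=-3, d=1, jump=2, S_3=-1
t=3: S=-1, d=0, jump=0, S_4=-1
t=4: S=-1, d=3, jump=-2, S_5=-3
t=5: S=-3, d=0, jump=0, S_6=-3
t=6: S=-3, d=3, jump=-2, S_7=-5
t=7: S=-5, d=2, jump=0, S_8=-5

3


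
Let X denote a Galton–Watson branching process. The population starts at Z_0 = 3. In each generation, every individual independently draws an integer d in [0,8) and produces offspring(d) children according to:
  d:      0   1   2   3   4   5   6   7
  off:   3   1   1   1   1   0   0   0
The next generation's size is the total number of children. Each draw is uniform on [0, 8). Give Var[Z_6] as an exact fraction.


400707031725/68719476736

Outcome values over d=0..7: [3, 1, 1, 1, 1, 0, 0, 0]
Σy = 7, Σy² = 13, M = 8
μ = 7/8 = 7/8,  σ² = 13/8 − (7/8)² = 55/64
V_0 = 0, E_0 = 3
V_1 = 55/64·E_0 + (7/8)²·V_0 = 165/64;  E_1 = 21/8
V_2 = 55/64·E_1 + (7/8)²·V_1 = 17325/4096;  E_2 = 147/64
V_3 = 55/64·E_2 + (7/8)²·V_2 = 1366365/262144;  E_3 = 1029/512
V_4 = 55/64·E_3 + (7/8)²·V_3 = 95928525/16777216;  E_4 = 7203/4096
V_5 = 55/64·E_4 + (7/8)²·V_4 = 6323189565/1073741824;  E_5 = 50421/32768
V_6 = 55/64·E_5 + (7/8)²·V_5 = 400707031725/68719476736;  E_6 = 352947/262144


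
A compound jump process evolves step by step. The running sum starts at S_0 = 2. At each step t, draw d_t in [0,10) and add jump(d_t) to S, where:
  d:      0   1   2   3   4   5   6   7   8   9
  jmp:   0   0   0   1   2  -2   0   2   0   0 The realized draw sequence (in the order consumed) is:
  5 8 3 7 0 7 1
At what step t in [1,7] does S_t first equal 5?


6

t=0: S=2, d=5, jump=-2, S_1=0
t=1: S=0, d=8, jump=0, S_2=0
t=2: S=0, d=3, jump=1, S_3=1
t=3: S=1, d=7, jump=2, S_4=3
t=4: S=3, d=0, jump=0, S_5=3
t=5: S=3, d=7, jump=2, S_6=5
t=6: S=5, d=1, jump=0, S_7=5


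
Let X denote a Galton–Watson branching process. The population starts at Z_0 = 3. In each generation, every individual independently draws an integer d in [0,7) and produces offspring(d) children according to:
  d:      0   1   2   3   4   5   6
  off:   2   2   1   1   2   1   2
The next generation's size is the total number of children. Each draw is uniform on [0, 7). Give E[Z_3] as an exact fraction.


3993/343

Outcome values over d=0..6: [2, 2, 1, 1, 2, 1, 2]
Σy = 11, Σy² = 19, M = 7
μ = 11/7 = 11/7,  σ² = 19/7 − (11/7)² = 12/49
E[Z_0] = 3
E[Z_1] = 11/7·E[Z_0] = 33/7
E[Z_2] = 11/7·E[Z_1] = 363/49
E[Z_3] = 11/7·E[Z_2] = 3993/343


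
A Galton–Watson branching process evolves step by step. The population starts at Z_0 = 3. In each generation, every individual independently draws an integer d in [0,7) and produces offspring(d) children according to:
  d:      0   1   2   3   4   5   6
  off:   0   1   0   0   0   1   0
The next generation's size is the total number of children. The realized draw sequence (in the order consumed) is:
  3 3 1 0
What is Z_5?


gen 0: Z_0=3, draws=[3, 3, 1], offspring=[0, 0, 1], Z_1=1
gen 1: Z_1=1, draws=[0], offspring=[0], Z_2=0
gen 2: Z_2=0, draws=[], offspring=[], Z_3=0
gen 3: Z_3=0, draws=[], offspring=[], Z_4=0
gen 4: Z_4=0, draws=[], offspring=[], Z_5=0

0


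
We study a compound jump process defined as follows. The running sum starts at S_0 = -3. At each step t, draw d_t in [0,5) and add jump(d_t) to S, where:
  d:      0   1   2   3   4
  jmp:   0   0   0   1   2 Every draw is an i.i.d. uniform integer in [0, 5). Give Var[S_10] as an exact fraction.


Outcome values over d=0..4: [0, 0, 0, 1, 2]
Σy = 3, Σy² = 5, M = 5
μ = 3/5 = 3/5,  σ² = 5/5 − (3/5)² = 16/25
Independent increments: Var[S_10] = 10·σ² = 10·(16/25) = 32/5

32/5


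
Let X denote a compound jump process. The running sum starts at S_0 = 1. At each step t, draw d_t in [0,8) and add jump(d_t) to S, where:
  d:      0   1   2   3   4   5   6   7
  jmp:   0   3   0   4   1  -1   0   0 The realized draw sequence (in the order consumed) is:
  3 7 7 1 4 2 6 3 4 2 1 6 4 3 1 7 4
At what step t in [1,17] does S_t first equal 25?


t=0: S=1, d=3, jump=4, S_1=5
t=1: S=5, d=7, jump=0, S_2=5
t=2: S=5, d=7, jump=0, S_3=5
t=3: S=5, d=1, jump=3, S_4=8
t=4: S=8, d=4, jump=1, S_5=9
t=5: S=9, d=2, jump=0, S_6=9
t=6: S=9, d=6, jump=0, S_7=9
t=7: S=9, d=3, jump=4, S_8=13
t=8: S=13, d=4, jump=1, S_9=14
t=9: S=14, d=2, jump=0, S_10=14
t=10: S=14, d=1, jump=3, S_11=17
t=11: S=17, d=6, jump=0, S_12=17
t=12: S=17, d=4, jump=1, S_13=18
t=13: S=18, d=3, jump=4, S_14=22
t=14: S=22, d=1, jump=3, S_15=25
t=15: S=25, d=7, jump=0, S_16=25
t=16: S=25, d=4, jump=1, S_17=26

15


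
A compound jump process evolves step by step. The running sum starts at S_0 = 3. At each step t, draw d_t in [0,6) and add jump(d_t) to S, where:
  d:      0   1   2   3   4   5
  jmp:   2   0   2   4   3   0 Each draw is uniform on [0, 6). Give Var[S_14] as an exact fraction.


Outcome values over d=0..5: [2, 0, 2, 4, 3, 0]
Σy = 11, Σy² = 33, M = 6
μ = 11/6 = 11/6,  σ² = 33/6 − (11/6)² = 77/36
Independent increments: Var[S_14] = 14·σ² = 14·(77/36) = 539/18

539/18


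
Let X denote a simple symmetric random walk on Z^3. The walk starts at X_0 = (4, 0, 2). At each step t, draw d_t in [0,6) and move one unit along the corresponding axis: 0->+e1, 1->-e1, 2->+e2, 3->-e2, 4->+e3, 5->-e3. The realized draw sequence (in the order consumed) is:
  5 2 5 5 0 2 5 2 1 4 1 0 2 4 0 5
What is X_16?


t=0: X=(4, 0, 2), d=5 → -e3, X_1=(4, 0, 1)
t=1: X=(4, 0, 1), d=2 → +e2, X_2=(4, 1, 1)
t=2: X=(4, 1, 1), d=5 → -e3, X_3=(4, 1, 0)
t=3: X=(4, 1, 0), d=5 → -e3, X_4=(4, 1, -1)
t=4: X=(4, 1, -1), d=0 → +e1, X_5=(5, 1, -1)
t=5: X=(5, 1, -1), d=2 → +e2, X_6=(5, 2, -1)
t=6: X=(5, 2, -1), d=5 → -e3, X_7=(5, 2, -2)
t=7: X=(5, 2, -2), d=2 → +e2, X_8=(5, 3, -2)
t=8: X=(5, 3, -2), d=1 → -e1, X_9=(4, 3, -2)
t=9: X=(4, 3, -2), d=4 → +e3, X_10=(4, 3, -1)
t=10: X=(4, 3, -1), d=1 → -e1, X_11=(3, 3, -1)
t=11: X=(3, 3, -1), d=0 → +e1, X_12=(4, 3, -1)
t=12: X=(4, 3, -1), d=2 → +e2, X_13=(4, 4, -1)
t=13: X=(4, 4, -1), d=4 → +e3, X_14=(4, 4, 0)
t=14: X=(4, 4, 0), d=0 → +e1, X_15=(5, 4, 0)
t=15: X=(5, 4, 0), d=5 → -e3, X_16=(5, 4, -1)

(5, 4, -1)


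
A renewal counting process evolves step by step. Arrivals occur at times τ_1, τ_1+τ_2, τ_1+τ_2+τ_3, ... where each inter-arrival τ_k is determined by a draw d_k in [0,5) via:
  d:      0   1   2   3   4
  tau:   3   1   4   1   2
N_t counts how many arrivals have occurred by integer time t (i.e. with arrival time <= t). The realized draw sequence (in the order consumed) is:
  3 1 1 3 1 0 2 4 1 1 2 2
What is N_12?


7

draw d_1=3: τ_1=1, arrival time A_1=1
draw d_2=1: τ_2=1, arrival time A_2=2
draw d_3=1: τ_3=1, arrival time A_3=3
draw d_4=3: τ_4=1, arrival time A_4=4
draw d_5=1: τ_5=1, arrival time A_5=5
draw d_6=0: τ_6=3, arrival time A_6=8
draw d_7=2: τ_7=4, arrival time A_7=12
draw d_8=4: τ_8=2, arrival time A_8=14
draw d_9=1: τ_9=1, arrival time A_9=15
draw d_10=1: τ_10=1, arrival time A_10=16
draw d_11=2: τ_11=4, arrival time A_11=20
draw d_12=2: τ_12=4, arrival time A_12=24
N_t over t=0..12: 0:0 1:1 2:2 3:3 4:4 5:5 6:5 7:5 8:6 9:6 10:6 11:6 12:7


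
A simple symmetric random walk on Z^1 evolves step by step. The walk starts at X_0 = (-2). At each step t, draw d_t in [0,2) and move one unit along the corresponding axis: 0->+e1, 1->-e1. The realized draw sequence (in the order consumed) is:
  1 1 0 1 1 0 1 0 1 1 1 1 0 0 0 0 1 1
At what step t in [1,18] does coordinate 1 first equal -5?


5

t=0: X=(-2), d=1 → -e1, X_1=(-3)
t=1: X=(-3), d=1 → -e1, X_2=(-4)
t=2: X=(-4), d=0 → +e1, X_3=(-3)
t=3: X=(-3), d=1 → -e1, X_4=(-4)
t=4: X=(-4), d=1 → -e1, X_5=(-5)
t=5: X=(-5), d=0 → +e1, X_6=(-4)
t=6: X=(-4), d=1 → -e1, X_7=(-5)
t=7: X=(-5), d=0 → +e1, X_8=(-4)
t=8: X=(-4), d=1 → -e1, X_9=(-5)
t=9: X=(-5), d=1 → -e1, X_10=(-6)
t=10: X=(-6), d=1 → -e1, X_11=(-7)
t=11: X=(-7), d=1 → -e1, X_12=(-8)
t=12: X=(-8), d=0 → +e1, X_13=(-7)
t=13: X=(-7), d=0 → +e1, X_14=(-6)
t=14: X=(-6), d=0 → +e1, X_15=(-5)
t=15: X=(-5), d=0 → +e1, X_16=(-4)
t=16: X=(-4), d=1 → -e1, X_17=(-5)
t=17: X=(-5), d=1 → -e1, X_18=(-6)


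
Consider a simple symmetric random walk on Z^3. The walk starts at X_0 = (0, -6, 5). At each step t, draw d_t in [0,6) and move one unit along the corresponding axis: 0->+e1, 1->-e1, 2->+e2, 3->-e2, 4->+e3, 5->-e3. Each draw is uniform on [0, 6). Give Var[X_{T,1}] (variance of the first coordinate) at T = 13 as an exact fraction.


Outcome values over d=0..5: [1, -1, 0, 0, 0, 0]
Σy = 0, Σy² = 2, M = 6
μ = 0/6 = 0,  σ² = 2/6 − (0)² = 1/3
Independent increments: Var[X_13] = 13·σ² = 13·(1/3) = 13/3

13/3


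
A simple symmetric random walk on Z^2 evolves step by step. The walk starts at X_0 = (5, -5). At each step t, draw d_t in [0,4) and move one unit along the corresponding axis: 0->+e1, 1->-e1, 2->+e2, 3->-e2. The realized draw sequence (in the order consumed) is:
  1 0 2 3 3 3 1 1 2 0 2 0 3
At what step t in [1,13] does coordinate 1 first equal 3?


8

t=0: X=(5, -5), d=1 → -e1, X_1=(4, -5)
t=1: X=(4, -5), d=0 → +e1, X_2=(5, -5)
t=2: X=(5, -5), d=2 → +e2, X_3=(5, -4)
t=3: X=(5, -4), d=3 → -e2, X_4=(5, -5)
t=4: X=(5, -5), d=3 → -e2, X_5=(5, -6)
t=5: X=(5, -6), d=3 → -e2, X_6=(5, -7)
t=6: X=(5, -7), d=1 → -e1, X_7=(4, -7)
t=7: X=(4, -7), d=1 → -e1, X_8=(3, -7)
t=8: X=(3, -7), d=2 → +e2, X_9=(3, -6)
t=9: X=(3, -6), d=0 → +e1, X_10=(4, -6)
t=10: X=(4, -6), d=2 → +e2, X_11=(4, -5)
t=11: X=(4, -5), d=0 → +e1, X_12=(5, -5)
t=12: X=(5, -5), d=3 → -e2, X_13=(5, -6)


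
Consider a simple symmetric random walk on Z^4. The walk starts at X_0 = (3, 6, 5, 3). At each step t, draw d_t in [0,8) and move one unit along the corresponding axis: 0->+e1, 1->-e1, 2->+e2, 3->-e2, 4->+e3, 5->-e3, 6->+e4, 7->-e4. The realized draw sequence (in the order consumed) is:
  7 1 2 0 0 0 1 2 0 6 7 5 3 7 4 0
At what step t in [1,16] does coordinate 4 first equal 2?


t=0: X=(3, 6, 5, 3), d=7 → -e4, X_1=(3, 6, 5, 2)
t=1: X=(3, 6, 5, 2), d=1 → -e1, X_2=(2, 6, 5, 2)
t=2: X=(2, 6, 5, 2), d=2 → +e2, X_3=(2, 7, 5, 2)
t=3: X=(2, 7, 5, 2), d=0 → +e1, X_4=(3, 7, 5, 2)
t=4: X=(3, 7, 5, 2), d=0 → +e1, X_5=(4, 7, 5, 2)
t=5: X=(4, 7, 5, 2), d=0 → +e1, X_6=(5, 7, 5, 2)
t=6: X=(5, 7, 5, 2), d=1 → -e1, X_7=(4, 7, 5, 2)
t=7: X=(4, 7, 5, 2), d=2 → +e2, X_8=(4, 8, 5, 2)
t=8: X=(4, 8, 5, 2), d=0 → +e1, X_9=(5, 8, 5, 2)
t=9: X=(5, 8, 5, 2), d=6 → +e4, X_10=(5, 8, 5, 3)
t=10: X=(5, 8, 5, 3), d=7 → -e4, X_11=(5, 8, 5, 2)
t=11: X=(5, 8, 5, 2), d=5 → -e3, X_12=(5, 8, 4, 2)
t=12: X=(5, 8, 4, 2), d=3 → -e2, X_13=(5, 7, 4, 2)
t=13: X=(5, 7, 4, 2), d=7 → -e4, X_14=(5, 7, 4, 1)
t=14: X=(5, 7, 4, 1), d=4 → +e3, X_15=(5, 7, 5, 1)
t=15: X=(5, 7, 5, 1), d=0 → +e1, X_16=(6, 7, 5, 1)

1


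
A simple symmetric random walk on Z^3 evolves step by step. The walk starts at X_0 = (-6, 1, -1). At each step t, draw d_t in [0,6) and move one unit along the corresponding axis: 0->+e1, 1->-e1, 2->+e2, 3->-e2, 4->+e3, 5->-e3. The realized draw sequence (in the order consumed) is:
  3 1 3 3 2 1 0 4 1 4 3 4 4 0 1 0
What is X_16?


t=0: X=(-6, 1, -1), d=3 → -e2, X_1=(-6, 0, -1)
t=1: X=(-6, 0, -1), d=1 → -e1, X_2=(-7, 0, -1)
t=2: X=(-7, 0, -1), d=3 → -e2, X_3=(-7, -1, -1)
t=3: X=(-7, -1, -1), d=3 → -e2, X_4=(-7, -2, -1)
t=4: X=(-7, -2, -1), d=2 → +e2, X_5=(-7, -1, -1)
t=5: X=(-7, -1, -1), d=1 → -e1, X_6=(-8, -1, -1)
t=6: X=(-8, -1, -1), d=0 → +e1, X_7=(-7, -1, -1)
t=7: X=(-7, -1, -1), d=4 → +e3, X_8=(-7, -1, 0)
t=8: X=(-7, -1, 0), d=1 → -e1, X_9=(-8, -1, 0)
t=9: X=(-8, -1, 0), d=4 → +e3, X_10=(-8, -1, 1)
t=10: X=(-8, -1, 1), d=3 → -e2, X_11=(-8, -2, 1)
t=11: X=(-8, -2, 1), d=4 → +e3, X_12=(-8, -2, 2)
t=12: X=(-8, -2, 2), d=4 → +e3, X_13=(-8, -2, 3)
t=13: X=(-8, -2, 3), d=0 → +e1, X_14=(-7, -2, 3)
t=14: X=(-7, -2, 3), d=1 → -e1, X_15=(-8, -2, 3)
t=15: X=(-8, -2, 3), d=0 → +e1, X_16=(-7, -2, 3)

(-7, -2, 3)


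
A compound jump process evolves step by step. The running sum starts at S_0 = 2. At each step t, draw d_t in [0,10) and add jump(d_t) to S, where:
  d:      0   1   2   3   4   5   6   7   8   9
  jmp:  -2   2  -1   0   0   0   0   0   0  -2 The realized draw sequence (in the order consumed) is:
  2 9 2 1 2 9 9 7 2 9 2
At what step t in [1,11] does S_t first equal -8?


t=0: S=2, d=2, jump=-1, S_1=1
t=1: S=1, d=9, jump=-2, S_2=-1
t=2: S=-1, d=2, jump=-1, S_3=-2
t=3: S=-2, d=1, jump=2, S_4=0
t=4: S=0, d=2, jump=-1, S_5=-1
t=5: S=-1, d=9, jump=-2, S_6=-3
t=6: S=-3, d=9, jump=-2, S_7=-5
t=7: S=-5, d=7, jump=0, S_8=-5
t=8: S=-5, d=2, jump=-1, S_9=-6
t=9: S=-6, d=9, jump=-2, S_10=-8
t=10: S=-8, d=2, jump=-1, S_11=-9

10


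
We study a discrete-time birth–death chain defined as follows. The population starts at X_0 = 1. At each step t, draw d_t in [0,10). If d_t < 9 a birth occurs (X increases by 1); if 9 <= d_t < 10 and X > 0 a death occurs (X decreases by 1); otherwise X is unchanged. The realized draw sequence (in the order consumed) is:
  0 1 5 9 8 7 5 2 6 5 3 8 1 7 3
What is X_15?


14

t=0: X=1, d=0 → birth, X_1=2
t=1: X=2, d=1 → birth, X_2=3
t=2: X=3, d=5 → birth, X_3=4
t=3: X=4, d=9 → death, X_4=3
t=4: X=3, d=8 → birth, X_5=4
t=5: X=4, d=7 → birth, X_6=5
t=6: X=5, d=5 → birth, X_7=6
t=7: X=6, d=2 → birth, X_8=7
t=8: X=7, d=6 → birth, X_9=8
t=9: X=8, d=5 → birth, X_10=9
t=10: X=9, d=3 → birth, X_11=10
t=11: X=10, d=8 → birth, X_12=11
t=12: X=11, d=1 → birth, X_13=12
t=13: X=12, d=7 → birth, X_14=13
t=14: X=13, d=3 → birth, X_15=14


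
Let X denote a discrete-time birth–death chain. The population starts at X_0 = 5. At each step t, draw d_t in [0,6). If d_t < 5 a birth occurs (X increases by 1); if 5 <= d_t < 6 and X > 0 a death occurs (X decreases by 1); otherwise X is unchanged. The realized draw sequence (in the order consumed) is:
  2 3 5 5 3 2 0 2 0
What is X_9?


t=0: X=5, d=2 → birth, X_1=6
t=1: X=6, d=3 → birth, X_2=7
t=2: X=7, d=5 → death, X_3=6
t=3: X=6, d=5 → death, X_4=5
t=4: X=5, d=3 → birth, X_5=6
t=5: X=6, d=2 → birth, X_6=7
t=6: X=7, d=0 → birth, X_7=8
t=7: X=8, d=2 → birth, X_8=9
t=8: X=9, d=0 → birth, X_9=10

10


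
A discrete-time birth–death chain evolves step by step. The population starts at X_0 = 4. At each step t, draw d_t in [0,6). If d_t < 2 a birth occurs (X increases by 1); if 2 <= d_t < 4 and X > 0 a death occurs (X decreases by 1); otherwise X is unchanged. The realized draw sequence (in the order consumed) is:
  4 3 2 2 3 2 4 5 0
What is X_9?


1

t=0: X=4, d=4 → hold, X_1=4
t=1: X=4, d=3 → death, X_2=3
t=2: X=3, d=2 → death, X_3=2
t=3: X=2, d=2 → death, X_4=1
t=4: X=1, d=3 → death, X_5=0
t=5: X=0, d=2 → hold, X_6=0
t=6: X=0, d=4 → hold, X_7=0
t=7: X=0, d=5 → hold, X_8=0
t=8: X=0, d=0 → birth, X_9=1


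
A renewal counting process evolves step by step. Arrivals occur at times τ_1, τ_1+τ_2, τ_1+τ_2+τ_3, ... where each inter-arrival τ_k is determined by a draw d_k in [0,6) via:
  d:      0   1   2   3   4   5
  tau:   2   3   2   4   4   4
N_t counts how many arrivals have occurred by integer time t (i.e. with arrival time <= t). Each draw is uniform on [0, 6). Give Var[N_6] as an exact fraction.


3611/11664

Inter-arrival values over d=0..5: [2, 3, 2, 4, 4, 4]
Each d has probability 1/6, so the pmf of τ is: f(2) = 1/3, f(3) = 1/6, f(4) = 1/2
Let p_n(j) = P(N_n = j), with p_0 = [1]. Condition on τ_1: p_n(0) = P(τ > n), and for j >= 1, p_n(j) = Σ_{k<=n} f(k)·p_{n−k}(j−1)
p_1 = [1]  (j = 0)
p_2 = [2/3, 1/3]  (j = 0..1)
p_3 = [1/2, 1/2]  (j = 0..1)
p_4 = [0, 8/9, 1/9]  (j = 0..2)
p_5 = [0, 7/9, 2/9]  (j = 0..2)
p_6 = [0, 5/12, 59/108, 1/27]  (j = 0..3)
E[N_6] = Σ j·p_6(j) = 175/108;  E[N_6²] = Σ j²·p_6(j) = 317/108
Var[N_6] = 317/108 − (175/108)² = 3611/11664


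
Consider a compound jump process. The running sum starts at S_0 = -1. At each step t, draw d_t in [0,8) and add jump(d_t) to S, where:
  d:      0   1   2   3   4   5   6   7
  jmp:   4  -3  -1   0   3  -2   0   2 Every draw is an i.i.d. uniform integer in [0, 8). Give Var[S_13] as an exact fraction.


Outcome values over d=0..7: [4, -3, -1, 0, 3, -2, 0, 2]
Σy = 3, Σy² = 43, M = 8
μ = 3/8 = 3/8,  σ² = 43/8 − (3/8)² = 335/64
Independent increments: Var[S_13] = 13·σ² = 13·(335/64) = 4355/64

4355/64


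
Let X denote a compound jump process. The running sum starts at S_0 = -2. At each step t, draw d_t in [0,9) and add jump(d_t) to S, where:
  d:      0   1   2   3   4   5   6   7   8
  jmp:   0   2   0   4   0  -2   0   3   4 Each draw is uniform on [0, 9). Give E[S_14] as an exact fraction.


Outcome values over d=0..8: [0, 2, 0, 4, 0, -2, 0, 3, 4]
Σy = 11, Σy² = 49, M = 9
μ = 11/9 = 11/9,  σ² = 49/9 − (11/9)² = 320/81
E[S_14] = -2 + 14·(11/9) = 136/9

136/9


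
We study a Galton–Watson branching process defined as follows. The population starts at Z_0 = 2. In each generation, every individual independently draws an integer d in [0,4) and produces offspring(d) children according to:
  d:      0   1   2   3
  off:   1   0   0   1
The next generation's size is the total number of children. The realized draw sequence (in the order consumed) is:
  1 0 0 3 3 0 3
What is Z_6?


gen 0: Z_0=2, draws=[1, 0], offspring=[0, 1], Z_1=1
gen 1: Z_1=1, draws=[0], offspring=[1], Z_2=1
gen 2: Z_2=1, draws=[3], offspring=[1], Z_3=1
gen 3: Z_3=1, draws=[3], offspring=[1], Z_4=1
gen 4: Z_4=1, draws=[0], offspring=[1], Z_5=1
gen 5: Z_5=1, draws=[3], offspring=[1], Z_6=1

1


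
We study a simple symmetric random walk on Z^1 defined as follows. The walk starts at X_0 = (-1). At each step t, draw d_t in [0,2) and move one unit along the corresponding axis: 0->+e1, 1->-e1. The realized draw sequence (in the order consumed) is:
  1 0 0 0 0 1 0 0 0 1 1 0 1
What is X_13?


t=0: X=(-1), d=1 → -e1, X_1=(-2)
t=1: X=(-2), d=0 → +e1, X_2=(-1)
t=2: X=(-1), d=0 → +e1, X_3=(0)
t=3: X=(0), d=0 → +e1, X_4=(1)
t=4: X=(1), d=0 → +e1, X_5=(2)
t=5: X=(2), d=1 → -e1, X_6=(1)
t=6: X=(1), d=0 → +e1, X_7=(2)
t=7: X=(2), d=0 → +e1, X_8=(3)
t=8: X=(3), d=0 → +e1, X_9=(4)
t=9: X=(4), d=1 → -e1, X_10=(3)
t=10: X=(3), d=1 → -e1, X_11=(2)
t=11: X=(2), d=0 → +e1, X_12=(3)
t=12: X=(3), d=1 → -e1, X_13=(2)

(2)


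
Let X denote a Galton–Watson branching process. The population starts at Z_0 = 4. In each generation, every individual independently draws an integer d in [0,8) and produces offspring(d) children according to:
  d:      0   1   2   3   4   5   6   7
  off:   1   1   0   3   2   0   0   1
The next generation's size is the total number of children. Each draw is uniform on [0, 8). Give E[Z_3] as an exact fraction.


4

Outcome values over d=0..7: [1, 1, 0, 3, 2, 0, 0, 1]
Σy = 8, Σy² = 16, M = 8
μ = 8/8 = 1,  σ² = 16/8 − (1)² = 1
E[Z_0] = 4
E[Z_1] = 1·E[Z_0] = 4
E[Z_2] = 1·E[Z_1] = 4
E[Z_3] = 1·E[Z_2] = 4


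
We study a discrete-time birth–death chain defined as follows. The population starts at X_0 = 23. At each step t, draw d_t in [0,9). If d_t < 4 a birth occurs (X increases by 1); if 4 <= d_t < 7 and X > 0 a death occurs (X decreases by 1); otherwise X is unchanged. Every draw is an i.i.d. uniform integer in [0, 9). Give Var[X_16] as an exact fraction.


X can drop by at most 1 per step and X_0 = 23 > T = 16, so X_t >= 23 − t >= 7 > 0 for every t <= 16: the floor at 0 (the 'and X > 0' condition) never binds. Hence X_16 = X_0 + Σ_{t<16} Y_t with i.i.d. increments Y_t = y(d_t) ∈ {+1, −1, 0}.
Outcome values over d=0..8: [1, 1, 1, 1, -1, -1, -1, 0, 0]
Σy = 1, Σy² = 7, M = 9
μ = 1/9 = 1/9,  σ² = 7/9 − (1/9)² = 62/81
Independent increments: Var[X_16] = 16·σ² = 16·(62/81) = 992/81

992/81


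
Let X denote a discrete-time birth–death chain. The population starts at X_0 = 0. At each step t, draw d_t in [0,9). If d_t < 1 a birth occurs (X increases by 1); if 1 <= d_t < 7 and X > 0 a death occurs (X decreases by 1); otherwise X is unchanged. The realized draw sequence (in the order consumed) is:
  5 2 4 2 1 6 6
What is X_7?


t=0: X=0, d=5 → hold, X_1=0
t=1: X=0, d=2 → hold, X_2=0
t=2: X=0, d=4 → hold, X_3=0
t=3: X=0, d=2 → hold, X_4=0
t=4: X=0, d=1 → hold, X_5=0
t=5: X=0, d=6 → hold, X_6=0
t=6: X=0, d=6 → hold, X_7=0

0


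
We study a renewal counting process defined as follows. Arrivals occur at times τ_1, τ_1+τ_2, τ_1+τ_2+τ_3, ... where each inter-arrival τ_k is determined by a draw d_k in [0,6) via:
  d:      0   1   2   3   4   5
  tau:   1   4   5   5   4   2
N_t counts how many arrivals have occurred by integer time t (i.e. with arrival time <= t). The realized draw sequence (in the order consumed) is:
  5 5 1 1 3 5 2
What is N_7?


2

draw d_1=5: τ_1=2, arrival time A_1=2
draw d_2=5: τ_2=2, arrival time A_2=4
draw d_3=1: τ_3=4, arrival time A_3=8
draw d_4=1: τ_4=4, arrival time A_4=12
draw d_5=3: τ_5=5, arrival time A_5=17
draw d_6=5: τ_6=2, arrival time A_6=19
draw d_7=2: τ_7=5, arrival time A_7=24
N_t over t=0..7: 0:0 1:0 2:1 3:1 4:2 5:2 6:2 7:2


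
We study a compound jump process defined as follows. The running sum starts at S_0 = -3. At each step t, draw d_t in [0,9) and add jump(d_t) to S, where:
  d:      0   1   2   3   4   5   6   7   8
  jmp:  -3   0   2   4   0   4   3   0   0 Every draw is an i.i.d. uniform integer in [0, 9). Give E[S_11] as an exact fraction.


Outcome values over d=0..8: [-3, 0, 2, 4, 0, 4, 3, 0, 0]
Σy = 10, Σy² = 54, M = 9
μ = 10/9 = 10/9,  σ² = 54/9 − (10/9)² = 386/81
E[S_11] = -3 + 11·(10/9) = 83/9

83/9


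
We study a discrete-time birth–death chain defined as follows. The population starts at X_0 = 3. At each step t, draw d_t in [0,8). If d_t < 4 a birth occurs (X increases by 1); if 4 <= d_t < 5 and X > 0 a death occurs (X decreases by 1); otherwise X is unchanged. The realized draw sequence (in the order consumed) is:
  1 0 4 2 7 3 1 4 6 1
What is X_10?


7

t=0: X=3, d=1 → birth, X_1=4
t=1: X=4, d=0 → birth, X_2=5
t=2: X=5, d=4 → death, X_3=4
t=3: X=4, d=2 → birth, X_4=5
t=4: X=5, d=7 → hold, X_5=5
t=5: X=5, d=3 → birth, X_6=6
t=6: X=6, d=1 → birth, X_7=7
t=7: X=7, d=4 → death, X_8=6
t=8: X=6, d=6 → hold, X_9=6
t=9: X=6, d=1 → birth, X_10=7


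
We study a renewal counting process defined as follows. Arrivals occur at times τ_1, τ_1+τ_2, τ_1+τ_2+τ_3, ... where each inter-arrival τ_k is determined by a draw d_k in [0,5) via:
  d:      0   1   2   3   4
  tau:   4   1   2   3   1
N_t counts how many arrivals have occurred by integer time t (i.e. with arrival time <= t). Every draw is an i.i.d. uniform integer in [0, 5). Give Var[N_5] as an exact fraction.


7839716/9765625

Inter-arrival values over d=0..4: [4, 1, 2, 3, 1]
Each d has probability 1/5, so the pmf of τ is: f(1) = 2/5, f(2) = 1/5, f(3) = 1/5, f(4) = 1/5
Let p_n(j) = P(N_n = j), with p_0 = [1]. Condition on τ_1: p_n(0) = P(τ > n), and for j >= 1, p_n(j) = Σ_{k<=n} f(k)·p_{n−k}(j−1)
p_1 = [3/5, 2/5]  (j = 0..1)
p_2 = [2/5, 11/25, 4/25]  (j = 0..2)
p_3 = [1/5, 12/25, 32/125, 8/125]  (j = 0..3)
p_4 = [0, 12/25, 9/25, 84/625, 16/625]  (j = 0..4)
p_5 = [0, 6/25, 57/125, 142/625, 208/3125, 32/3125]  (j = 0..5)
E[N_5] = Σ j·p_5(j) = 6722/3125;  E[N_5²] = Σ j²·p_5(j) = 16968/3125
Var[N_5] = 16968/3125 − (6722/3125)² = 7839716/9765625


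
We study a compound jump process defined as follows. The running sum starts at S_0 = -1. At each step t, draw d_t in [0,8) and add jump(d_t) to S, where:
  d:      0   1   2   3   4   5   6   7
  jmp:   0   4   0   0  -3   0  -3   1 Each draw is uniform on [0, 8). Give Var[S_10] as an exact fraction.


1395/32

Outcome values over d=0..7: [0, 4, 0, 0, -3, 0, -3, 1]
Σy = -1, Σy² = 35, M = 8
μ = -1/8 = -1/8,  σ² = 35/8 − (-1/8)² = 279/64
Independent increments: Var[S_10] = 10·σ² = 10·(279/64) = 1395/32


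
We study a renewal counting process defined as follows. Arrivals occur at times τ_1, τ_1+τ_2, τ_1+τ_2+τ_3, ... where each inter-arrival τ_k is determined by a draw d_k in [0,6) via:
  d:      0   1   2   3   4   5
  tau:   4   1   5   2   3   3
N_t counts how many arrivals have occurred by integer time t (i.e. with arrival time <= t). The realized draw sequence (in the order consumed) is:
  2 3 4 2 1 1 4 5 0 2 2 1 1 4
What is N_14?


3

draw d_1=2: τ_1=5, arrival time A_1=5
draw d_2=3: τ_2=2, arrival time A_2=7
draw d_3=4: τ_3=3, arrival time A_3=10
draw d_4=2: τ_4=5, arrival time A_4=15
draw d_5=1: τ_5=1, arrival time A_5=16
draw d_6=1: τ_6=1, arrival time A_6=17
draw d_7=4: τ_7=3, arrival time A_7=20
draw d_8=5: τ_8=3, arrival time A_8=23
draw d_9=0: τ_9=4, arrival time A_9=27
draw d_10=2: τ_10=5, arrival time A_10=32
draw d_11=2: τ_11=5, arrival time A_11=37
draw d_12=1: τ_12=1, arrival time A_12=38
draw d_13=1: τ_13=1, arrival time A_13=39
draw d_14=4: τ_14=3, arrival time A_14=42
N_t over t=0..14: 0:0 1:0 2:0 3:0 4:0 5:1 6:1 7:2 8:2 9:2 10:3 11:3 12:3 13:3 14:3


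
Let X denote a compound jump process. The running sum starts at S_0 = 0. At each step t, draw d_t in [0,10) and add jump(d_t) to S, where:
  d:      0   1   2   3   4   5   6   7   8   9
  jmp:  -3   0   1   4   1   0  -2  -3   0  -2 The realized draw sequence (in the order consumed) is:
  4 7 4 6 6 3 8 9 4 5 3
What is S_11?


2

t=0: S=0, d=4, jump=1, S_1=1
t=1: S=1, d=7, jump=-3, S_2=-2
t=2: S=-2, d=4, jump=1, S_3=-1
t=3: S=-1, d=6, jump=-2, S_4=-3
t=4: S=-3, d=6, jump=-2, S_5=-5
t=5: S=-5, d=3, jump=4, S_6=-1
t=6: S=-1, d=8, jump=0, S_7=-1
t=7: S=-1, d=9, jump=-2, S_8=-3
t=8: S=-3, d=4, jump=1, S_9=-2
t=9: S=-2, d=5, jump=0, S_10=-2
t=10: S=-2, d=3, jump=4, S_11=2
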